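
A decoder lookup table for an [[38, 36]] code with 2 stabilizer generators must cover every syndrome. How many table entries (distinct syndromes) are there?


Each stabilizer generator gives a binary (+1 or -1) measurement outcome.
With 2 independent generators:
Total syndromes = 2^2
= 4

4


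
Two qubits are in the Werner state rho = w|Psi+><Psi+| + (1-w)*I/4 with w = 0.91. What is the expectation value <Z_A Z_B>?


|Psi+> = (|01> + |10>)/sqrt(2)
For the pure Bell state, <Z_A Z_B> = -1 (Bell-state Pauli correlator).
The maximally-mixed part I/4 has tr(I/4 * P tensor P) = 0 for any traceless Pauli P.
So <Z_A Z_B>_rho = w * (-1) + (1 - w) * 0
= 0.91 * (-1)
= -0.9100

-0.9100


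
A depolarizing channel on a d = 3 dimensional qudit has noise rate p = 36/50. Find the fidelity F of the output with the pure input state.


F = (1-p) + p/d
= (1 - 0.7200) + 0.7200/3
= 0.2800 + 0.2400
= 0.5200

0.5200


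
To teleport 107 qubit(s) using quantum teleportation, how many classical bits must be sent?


Quantum teleportation requires 2 classical bits per qubit teleported.
107 qubit(s) -> 2 * 107 = 214 classical bits

214


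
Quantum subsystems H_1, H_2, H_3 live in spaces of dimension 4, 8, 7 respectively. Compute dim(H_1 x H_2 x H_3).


dim(H_1 x H_2 x H_3) = 4 * 8 * 7
= 32 * 7
= 224

224


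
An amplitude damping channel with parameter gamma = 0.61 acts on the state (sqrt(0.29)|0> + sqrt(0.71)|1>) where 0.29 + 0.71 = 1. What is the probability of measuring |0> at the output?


For amplitude damping with parameter gamma on state sqrt(a)|0> + sqrt(b)|1>:
alpha^2 = 0.29, beta^2 = 0.71
P(|0>) = alpha^2 + gamma * beta^2
= 0.29 + 0.61 * 0.71
= 0.29 + 0.4331
= 0.7231

0.7231


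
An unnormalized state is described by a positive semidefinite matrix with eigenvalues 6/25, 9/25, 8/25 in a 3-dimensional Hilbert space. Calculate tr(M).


tr(M) = sum of eigenvalues
= 6/25 + 9/25 + 8/25
= 23/25
= 0.9200

0.9200


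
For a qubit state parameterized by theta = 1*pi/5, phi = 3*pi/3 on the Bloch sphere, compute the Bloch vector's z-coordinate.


theta = 0.6283, phi = 3.1416
r_z = cos(theta) = 0.8090

0.8090


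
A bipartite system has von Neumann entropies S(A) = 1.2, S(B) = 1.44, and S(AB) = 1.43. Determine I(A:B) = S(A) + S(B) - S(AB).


I(A:B) = S(A) + S(B) - S(AB)
= 1.2 + 1.44 - 1.43
= 1.2100

1.2100


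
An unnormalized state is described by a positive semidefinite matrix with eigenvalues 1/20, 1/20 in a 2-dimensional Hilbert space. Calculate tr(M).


tr(M) = sum of eigenvalues
= 1/20 + 1/20
= 2/20
= 0.1000

0.1000


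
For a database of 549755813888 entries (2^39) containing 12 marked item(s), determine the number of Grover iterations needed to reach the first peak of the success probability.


After j Grover iterations the success probability is P(j) = sin^2((2j+1)*theta), where sin(theta) = sqrt(k/N).
N = 2^39 = 549755813888, k = 12
sin(theta) = sqrt(k/N) = 4.672030912e-06
theta = arcsin(sqrt(k/N)) = 4.672030912e-06 rad
P(j) reaches its first maximum when (2j+1)*theta is as close as possible to pi/2, i.e. j = round(pi/(4*theta) - 1/2).
pi/(4*theta) - 1/2 = 168105.8713
(For comparison, the common estimate pi/4 * sqrt(N/k) = 168106.3713; the exact maximiser is used here.)
Optimal iterations = 168106

168106


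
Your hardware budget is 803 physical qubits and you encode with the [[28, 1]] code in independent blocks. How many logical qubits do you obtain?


Each code block uses 28 physical qubits for 1 logical qubit(s).
Number of complete blocks = floor(803 / 28) = 28
Logical qubits = 28 * 1
= 28

28


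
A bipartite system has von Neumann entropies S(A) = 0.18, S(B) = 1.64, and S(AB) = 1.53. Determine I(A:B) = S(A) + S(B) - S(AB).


I(A:B) = S(A) + S(B) - S(AB)
= 0.18 + 1.64 - 1.53
= 0.2900

0.2900


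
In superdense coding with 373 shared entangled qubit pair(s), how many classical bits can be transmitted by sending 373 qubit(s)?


Superdense coding allows 2 classical bits per shared entangled pair.
373 pair(s) -> 2 * 373 = 746 classical bits

746


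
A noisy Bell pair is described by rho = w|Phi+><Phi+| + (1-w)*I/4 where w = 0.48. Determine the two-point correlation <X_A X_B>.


|Phi+> = (|00> + |11>)/sqrt(2)
For the pure Bell state, <X_A X_B> = +1 (Bell-state Pauli correlator).
The maximally-mixed part I/4 has tr(I/4 * P tensor P) = 0 for any traceless Pauli P.
So <X_A X_B>_rho = w * (+1) + (1 - w) * 0
= 0.48 * (+1)
= 0.4800

0.4800


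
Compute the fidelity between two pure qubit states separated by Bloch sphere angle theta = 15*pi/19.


For states separated by angle theta on Bloch sphere:
F = cos^2(theta/2)
theta = 15*pi/19 = 2.4802
theta/2 = 1.2401
cos(theta/2) = 0.3247
F = 0.1054

0.1054


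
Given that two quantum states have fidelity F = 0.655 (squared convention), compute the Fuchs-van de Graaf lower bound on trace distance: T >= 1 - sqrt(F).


Fuchs-van de Graaf (squared-fidelity convention): 1 - sqrt(F) <= T <= sqrt(1 - F).
Lower bound: T >= 1 - sqrt(F)
sqrt(F) = sqrt(0.655) = 0.8093
T >= 1 - 0.8093
T >= 0.1907

0.1907


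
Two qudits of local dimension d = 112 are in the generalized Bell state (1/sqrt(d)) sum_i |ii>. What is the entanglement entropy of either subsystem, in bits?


For a maximally entangled state in d x d:
S = log2(d) = log2(112)
= 6.8074

6.8074


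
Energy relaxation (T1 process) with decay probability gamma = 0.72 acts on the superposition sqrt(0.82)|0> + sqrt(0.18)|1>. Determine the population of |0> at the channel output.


For amplitude damping with parameter gamma on state sqrt(a)|0> + sqrt(b)|1>:
alpha^2 = 0.82, beta^2 = 0.18
P(|0>) = alpha^2 + gamma * beta^2
= 0.82 + 0.72 * 0.18
= 0.82 + 0.1296
= 0.9496

0.9496


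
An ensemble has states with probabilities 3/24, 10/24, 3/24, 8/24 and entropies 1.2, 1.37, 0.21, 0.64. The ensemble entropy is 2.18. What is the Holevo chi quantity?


chi = S(rho) - sum_i p_i * S(rho_i)
Weighted entropy = 3/24 * 1.2 + 10/24 * 1.37 + 3/24 * 0.21 + 8/24 * 0.64
= 0.9604
chi = 2.18 - 0.9604
= 1.2196

1.2196


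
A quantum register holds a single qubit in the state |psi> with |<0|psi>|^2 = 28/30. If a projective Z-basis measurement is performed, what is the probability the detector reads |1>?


|alpha|^2 = 28/30 = 0.9333
|beta|^2 = 1 - 28/30 = 2/30 = 0.0667
P(|1>) = |beta|^2 = 0.0667

0.0667


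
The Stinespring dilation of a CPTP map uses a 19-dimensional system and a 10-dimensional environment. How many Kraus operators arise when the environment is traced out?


Tracing out the environment in an orthonormal basis {|i>_E} gives Kraus operators K_i = <i|_E U |0>_E.
Number of Kraus operators = dim(H_env) = d_env
= 10

10


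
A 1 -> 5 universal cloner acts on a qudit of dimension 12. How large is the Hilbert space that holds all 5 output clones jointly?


Output space = H^(tensor 5) where dim(H) = 12
dim = 12^5
= 144 (after 2 factors)
= 1728 (after 3 factors)
= 20736 (after 4 factors)
= 248832 (after 5 factors)
= 248832

248832


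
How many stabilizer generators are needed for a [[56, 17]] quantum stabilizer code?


For an [[n,k]] stabilizer code:
Number of stabilizer generators = n - k
= 56 - 17
= 39

39


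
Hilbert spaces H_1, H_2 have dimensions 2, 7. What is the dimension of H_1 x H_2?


dim(H_1 x H_2) = 2 * 7
= 14

14


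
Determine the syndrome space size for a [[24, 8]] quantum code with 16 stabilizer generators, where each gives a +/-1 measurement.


Each stabilizer generator gives a binary (+1 or -1) measurement outcome.
With 16 independent generators:
Total syndromes = 2^16
= 65536

65536


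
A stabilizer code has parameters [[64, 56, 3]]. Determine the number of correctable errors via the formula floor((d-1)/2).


Code parameters: [[64, 56, 3]], distance d = 3.
Number of correctable errors = floor((d-1)/2)
= floor((3 - 1)/2)
= floor(2/2)
= 1

1


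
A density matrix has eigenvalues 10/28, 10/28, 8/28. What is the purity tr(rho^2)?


tr(rho^2) = sum of eigenvalues squared
= (10/28)^2 + (10/28)^2 + (8/28)^2
= (100 + 100 + 64) / 784
= 264/784
= 0.3367

0.3367


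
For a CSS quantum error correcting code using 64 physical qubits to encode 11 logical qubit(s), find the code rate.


Code rate R = k/n
= 11/64
= 0.1719

0.1719


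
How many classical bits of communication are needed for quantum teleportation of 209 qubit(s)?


Quantum teleportation requires 2 classical bits per qubit teleported.
209 qubit(s) -> 2 * 209 = 418 classical bits

418


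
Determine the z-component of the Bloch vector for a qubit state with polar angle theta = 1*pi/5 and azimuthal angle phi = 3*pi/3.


theta = 0.6283, phi = 3.1416
r_z = cos(theta) = 0.8090

0.8090


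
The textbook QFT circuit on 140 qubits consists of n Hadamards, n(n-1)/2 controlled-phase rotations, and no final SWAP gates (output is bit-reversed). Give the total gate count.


Hadamard gates: 140
Controlled rotations: n*(n-1)/2 = 140*139/2 = 9730
SWAP gates: 0 (omitted)
Total = 140 + 9730
= 9870

9870


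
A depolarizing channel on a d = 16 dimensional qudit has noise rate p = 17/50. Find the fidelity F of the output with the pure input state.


F = (1-p) + p/d
= (1 - 0.3400) + 0.3400/16
= 0.6600 + 0.0213
= 0.6812

0.6812


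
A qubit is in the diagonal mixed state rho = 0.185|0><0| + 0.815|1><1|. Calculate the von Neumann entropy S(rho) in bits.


S = -p*log2(p) - (1-p)*log2(1-p)
p = 0.1850, 1-p = 0.8150
= -0.1850 * log2(0.1850) - 0.8150 * log2(0.8150)
= -(-0.4504) - (-0.2405)
= 0.6909

0.6909


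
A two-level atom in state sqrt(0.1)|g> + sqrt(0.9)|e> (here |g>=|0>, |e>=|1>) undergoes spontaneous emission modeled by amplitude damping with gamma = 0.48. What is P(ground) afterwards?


For amplitude damping with parameter gamma on state sqrt(a)|0> + sqrt(b)|1>:
alpha^2 = 0.1, beta^2 = 0.9
P(|0>) = alpha^2 + gamma * beta^2
= 0.1 + 0.48 * 0.9
= 0.1 + 0.4320
= 0.5320

0.5320


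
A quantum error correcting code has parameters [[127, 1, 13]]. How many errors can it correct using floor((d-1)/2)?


Code parameters: [[127, 1, 13]], distance d = 13.
Number of correctable errors = floor((d-1)/2)
= floor((13 - 1)/2)
= floor(12/2)
= 6

6


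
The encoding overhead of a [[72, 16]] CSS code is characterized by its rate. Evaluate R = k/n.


Code rate R = k/n
= 16/72
= 0.2222

0.2222


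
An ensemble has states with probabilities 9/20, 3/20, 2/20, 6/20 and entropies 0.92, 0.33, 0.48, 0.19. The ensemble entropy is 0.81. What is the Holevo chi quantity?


chi = S(rho) - sum_i p_i * S(rho_i)
Weighted entropy = 9/20 * 0.92 + 3/20 * 0.33 + 2/20 * 0.48 + 6/20 * 0.19
= 0.5685
chi = 0.81 - 0.5685
= 0.2415

0.2415


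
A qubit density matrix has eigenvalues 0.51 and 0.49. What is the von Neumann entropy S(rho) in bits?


S = -p*log2(p) - (1-p)*log2(1-p)
p = 0.5100, 1-p = 0.4900
= -0.5100 * log2(0.5100) - 0.4900 * log2(0.4900)
= -(-0.4954) - (-0.5043)
= 0.9997

0.9997


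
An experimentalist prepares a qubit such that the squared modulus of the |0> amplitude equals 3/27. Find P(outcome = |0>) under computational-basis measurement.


|alpha|^2 = 3/27 = 0.1111
|beta|^2 = 1 - 3/27 = 24/27 = 0.8889
P(|0>) = |alpha|^2 = 0.1111

0.1111


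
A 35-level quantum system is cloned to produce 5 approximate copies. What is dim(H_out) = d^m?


Output space = H^(tensor 5) where dim(H) = 35
dim = 35^5
= 1225 (after 2 factors)
= 42875 (after 3 factors)
= 1500625 (after 4 factors)
= 52521875 (after 5 factors)
= 52521875

52521875


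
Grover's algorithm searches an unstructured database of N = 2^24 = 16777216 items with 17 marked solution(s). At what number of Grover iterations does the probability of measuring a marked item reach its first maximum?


After j Grover iterations the success probability is P(j) = sin^2((2j+1)*theta), where sin(theta) = sqrt(k/N).
N = 2^24 = 16777216, k = 17
sin(theta) = sqrt(k/N) = 0.001006617584
theta = arcsin(sqrt(k/N)) = 0.001006617754 rad
P(j) reaches its first maximum when (2j+1)*theta is as close as possible to pi/2, i.e. j = round(pi/(4*theta) - 1/2).
pi/(4*theta) - 1/2 = 779.7348
(For comparison, the common estimate pi/4 * sqrt(N/k) = 780.2349; the exact maximiser is used here.)
Optimal iterations = 780

780


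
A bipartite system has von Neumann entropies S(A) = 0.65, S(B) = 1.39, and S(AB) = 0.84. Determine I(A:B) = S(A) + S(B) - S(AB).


I(A:B) = S(A) + S(B) - S(AB)
= 0.65 + 1.39 - 0.84
= 1.2000

1.2000


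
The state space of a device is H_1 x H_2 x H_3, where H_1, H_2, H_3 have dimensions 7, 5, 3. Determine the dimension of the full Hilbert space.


dim(H_1 x H_2 x H_3) = 7 * 5 * 3
= 35 * 3
= 105

105


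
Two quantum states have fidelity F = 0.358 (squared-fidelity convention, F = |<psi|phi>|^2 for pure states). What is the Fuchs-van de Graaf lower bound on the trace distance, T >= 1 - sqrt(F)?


Fuchs-van de Graaf (squared-fidelity convention): 1 - sqrt(F) <= T <= sqrt(1 - F).
Lower bound: T >= 1 - sqrt(F)
sqrt(F) = sqrt(0.358) = 0.5983
T >= 1 - 0.5983
T >= 0.4017

0.4017


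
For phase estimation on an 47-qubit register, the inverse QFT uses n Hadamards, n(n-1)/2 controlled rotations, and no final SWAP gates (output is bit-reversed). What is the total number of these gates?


Hadamard gates: 47
Controlled rotations: n*(n-1)/2 = 47*46/2 = 1081
SWAP gates: 0 (omitted)
Total = 47 + 1081
= 1128

1128


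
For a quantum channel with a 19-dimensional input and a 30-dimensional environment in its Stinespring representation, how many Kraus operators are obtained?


Tracing out the environment in an orthonormal basis {|i>_E} gives Kraus operators K_i = <i|_E U |0>_E.
Number of Kraus operators = dim(H_env) = d_env
= 30

30


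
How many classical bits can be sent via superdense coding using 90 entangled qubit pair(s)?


Superdense coding allows 2 classical bits per shared entangled pair.
90 pair(s) -> 2 * 90 = 180 classical bits

180


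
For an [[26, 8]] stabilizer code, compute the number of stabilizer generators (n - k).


For an [[n,k]] stabilizer code:
Number of stabilizer generators = n - k
= 26 - 8
= 18

18


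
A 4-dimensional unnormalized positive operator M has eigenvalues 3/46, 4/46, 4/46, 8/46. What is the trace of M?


tr(M) = sum of eigenvalues
= 3/46 + 4/46 + 4/46 + 8/46
= 19/46
= 0.4130

0.4130


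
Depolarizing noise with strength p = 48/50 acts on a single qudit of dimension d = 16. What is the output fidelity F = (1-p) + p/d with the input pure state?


F = (1-p) + p/d
= (1 - 0.9600) + 0.9600/16
= 0.0400 + 0.0600
= 0.1000

0.1000


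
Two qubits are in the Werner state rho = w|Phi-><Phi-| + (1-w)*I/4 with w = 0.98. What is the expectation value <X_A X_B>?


|Phi-> = (|00> - |11>)/sqrt(2)
For the pure Bell state, <X_A X_B> = -1 (Bell-state Pauli correlator).
The maximally-mixed part I/4 has tr(I/4 * P tensor P) = 0 for any traceless Pauli P.
So <X_A X_B>_rho = w * (-1) + (1 - w) * 0
= 0.98 * (-1)
= -0.9800

-0.9800


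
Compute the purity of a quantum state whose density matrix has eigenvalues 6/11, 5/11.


tr(rho^2) = sum of eigenvalues squared
= (6/11)^2 + (5/11)^2
= (36 + 25) / 121
= 61/121
= 0.5041

0.5041


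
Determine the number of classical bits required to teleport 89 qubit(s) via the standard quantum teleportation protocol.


Quantum teleportation requires 2 classical bits per qubit teleported.
89 qubit(s) -> 2 * 89 = 178 classical bits

178


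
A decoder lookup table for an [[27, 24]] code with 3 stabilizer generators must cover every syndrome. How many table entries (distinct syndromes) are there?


Each stabilizer generator gives a binary (+1 or -1) measurement outcome.
With 3 independent generators:
Total syndromes = 2^3
= 8

8


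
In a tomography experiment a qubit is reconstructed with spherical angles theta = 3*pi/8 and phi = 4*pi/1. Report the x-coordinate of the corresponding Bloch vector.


theta = 1.1781, phi = 12.5664
r_x = sin(theta)*cos(phi) = 0.9239 * 1.0000
r_x = 0.9239

0.9239


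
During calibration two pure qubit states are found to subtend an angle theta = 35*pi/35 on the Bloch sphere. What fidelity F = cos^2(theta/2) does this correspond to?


For states separated by angle theta on Bloch sphere:
F = cos^2(theta/2)
theta = 35*pi/35 = 3.1416
theta/2 = 1.5708
cos(theta/2) = 0.0000
F = 0.0000

0.0000


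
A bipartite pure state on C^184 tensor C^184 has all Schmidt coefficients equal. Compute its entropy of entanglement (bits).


For a maximally entangled state in d x d:
S = log2(d) = log2(184)
= 7.5236

7.5236


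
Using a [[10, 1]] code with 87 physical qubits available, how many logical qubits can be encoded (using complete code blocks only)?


Each code block uses 10 physical qubits for 1 logical qubit(s).
Number of complete blocks = floor(87 / 10) = 8
Logical qubits = 8 * 1
= 8

8


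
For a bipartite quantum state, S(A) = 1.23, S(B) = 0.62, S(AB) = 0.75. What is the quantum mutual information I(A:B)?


I(A:B) = S(A) + S(B) - S(AB)
= 1.23 + 0.62 - 0.75
= 1.1000

1.1000


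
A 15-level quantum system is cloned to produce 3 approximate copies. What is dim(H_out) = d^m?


Output space = H^(tensor 3) where dim(H) = 15
dim = 15^3
= 225 (after 2 factors)
= 3375 (after 3 factors)
= 3375

3375


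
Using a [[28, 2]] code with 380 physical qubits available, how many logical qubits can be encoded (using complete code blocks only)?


Each code block uses 28 physical qubits for 2 logical qubit(s).
Number of complete blocks = floor(380 / 28) = 13
Logical qubits = 13 * 2
= 26

26


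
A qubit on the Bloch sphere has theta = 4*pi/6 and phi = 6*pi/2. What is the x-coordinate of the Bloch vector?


theta = 2.0944, phi = 9.4248
r_x = sin(theta)*cos(phi) = 0.8660 * -1.0000
r_x = -0.8660

-0.8660


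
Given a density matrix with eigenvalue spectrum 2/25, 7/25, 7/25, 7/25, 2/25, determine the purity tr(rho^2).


tr(rho^2) = sum of eigenvalues squared
= (2/25)^2 + (7/25)^2 + (7/25)^2 + (7/25)^2 + (2/25)^2
= (4 + 49 + 49 + 49 + 4) / 625
= 155/625
= 0.2480

0.2480


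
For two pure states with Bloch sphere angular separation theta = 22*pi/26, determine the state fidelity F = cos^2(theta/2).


For states separated by angle theta on Bloch sphere:
F = cos^2(theta/2)
theta = 22*pi/26 = 2.6583
theta/2 = 1.3291
cos(theta/2) = 0.2393
F = 0.0573

0.0573


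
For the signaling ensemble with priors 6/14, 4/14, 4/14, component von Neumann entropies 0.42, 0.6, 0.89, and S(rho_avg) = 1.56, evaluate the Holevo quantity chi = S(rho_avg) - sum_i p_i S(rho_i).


chi = S(rho) - sum_i p_i * S(rho_i)
Weighted entropy = 6/14 * 0.42 + 4/14 * 0.6 + 4/14 * 0.89
= 0.6057
chi = 1.56 - 0.6057
= 0.9543

0.9543


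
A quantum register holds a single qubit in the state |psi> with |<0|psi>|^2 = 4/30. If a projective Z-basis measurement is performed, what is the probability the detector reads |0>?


|alpha|^2 = 4/30 = 0.1333
|beta|^2 = 1 - 4/30 = 26/30 = 0.8667
P(|0>) = |alpha|^2 = 0.1333

0.1333


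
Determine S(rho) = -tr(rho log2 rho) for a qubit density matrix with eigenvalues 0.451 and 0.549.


S = -p*log2(p) - (1-p)*log2(1-p)
p = 0.4510, 1-p = 0.5490
= -0.4510 * log2(0.4510) - 0.5490 * log2(0.5490)
= -(-0.5181) - (-0.4750)
= 0.9931

0.9931


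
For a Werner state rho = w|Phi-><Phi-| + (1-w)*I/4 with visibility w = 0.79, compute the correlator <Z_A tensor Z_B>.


|Phi-> = (|00> - |11>)/sqrt(2)
For the pure Bell state, <Z_A Z_B> = +1 (Bell-state Pauli correlator).
The maximally-mixed part I/4 has tr(I/4 * P tensor P) = 0 for any traceless Pauli P.
So <Z_A Z_B>_rho = w * (+1) + (1 - w) * 0
= 0.79 * (+1)
= 0.7900

0.7900


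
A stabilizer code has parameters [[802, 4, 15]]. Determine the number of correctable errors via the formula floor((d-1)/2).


Code parameters: [[802, 4, 15]], distance d = 15.
Number of correctable errors = floor((d-1)/2)
= floor((15 - 1)/2)
= floor(14/2)
= 7

7


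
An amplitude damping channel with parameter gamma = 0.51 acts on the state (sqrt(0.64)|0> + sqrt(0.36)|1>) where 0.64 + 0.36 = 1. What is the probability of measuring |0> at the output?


For amplitude damping with parameter gamma on state sqrt(a)|0> + sqrt(b)|1>:
alpha^2 = 0.64, beta^2 = 0.36
P(|0>) = alpha^2 + gamma * beta^2
= 0.64 + 0.51 * 0.36
= 0.64 + 0.1836
= 0.8236

0.8236


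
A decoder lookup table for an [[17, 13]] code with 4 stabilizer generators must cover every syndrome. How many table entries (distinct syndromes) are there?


Each stabilizer generator gives a binary (+1 or -1) measurement outcome.
With 4 independent generators:
Total syndromes = 2^4
= 16

16


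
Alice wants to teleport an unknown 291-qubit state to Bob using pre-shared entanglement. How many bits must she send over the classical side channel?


Quantum teleportation requires 2 classical bits per qubit teleported.
291 qubit(s) -> 2 * 291 = 582 classical bits

582


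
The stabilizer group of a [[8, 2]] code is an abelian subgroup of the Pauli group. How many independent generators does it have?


For an [[n,k]] stabilizer code:
Number of stabilizer generators = n - k
= 8 - 2
= 6

6


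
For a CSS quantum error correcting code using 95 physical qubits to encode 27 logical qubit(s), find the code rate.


Code rate R = k/n
= 27/95
= 0.2842

0.2842


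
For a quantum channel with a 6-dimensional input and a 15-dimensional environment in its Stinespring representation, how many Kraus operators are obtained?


Tracing out the environment in an orthonormal basis {|i>_E} gives Kraus operators K_i = <i|_E U |0>_E.
Number of Kraus operators = dim(H_env) = d_env
= 15

15


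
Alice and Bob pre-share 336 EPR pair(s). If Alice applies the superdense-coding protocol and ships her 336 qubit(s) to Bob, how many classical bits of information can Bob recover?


Superdense coding allows 2 classical bits per shared entangled pair.
336 pair(s) -> 2 * 336 = 672 classical bits

672


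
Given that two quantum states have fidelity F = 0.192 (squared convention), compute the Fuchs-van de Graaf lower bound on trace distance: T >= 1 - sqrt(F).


Fuchs-van de Graaf (squared-fidelity convention): 1 - sqrt(F) <= T <= sqrt(1 - F).
Lower bound: T >= 1 - sqrt(F)
sqrt(F) = sqrt(0.192) = 0.4382
T >= 1 - 0.4382
T >= 0.5618

0.5618


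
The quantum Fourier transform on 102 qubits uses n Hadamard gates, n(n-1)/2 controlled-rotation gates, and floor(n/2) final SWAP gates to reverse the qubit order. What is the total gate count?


Hadamard gates: 102
Controlled rotations: n*(n-1)/2 = 102*101/2 = 5151
SWAP gates: floor(n/2) = floor(102/2) = 51
Total = 102 + 5151 + 51
= 5304

5304


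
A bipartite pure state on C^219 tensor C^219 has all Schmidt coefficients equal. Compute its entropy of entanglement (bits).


For a maximally entangled state in d x d:
S = log2(d) = log2(219)
= 7.7748

7.7748


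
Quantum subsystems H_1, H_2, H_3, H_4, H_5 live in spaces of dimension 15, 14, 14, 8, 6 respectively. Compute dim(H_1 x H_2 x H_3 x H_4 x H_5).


dim(H_1 x H_2 x H_3 x H_4 x H_5) = 15 * 14 * 14 * 8 * 6
= 210 * 14 * 8 * 6
= 2940 * 8 * 6
= 23520 * 6
= 141120

141120


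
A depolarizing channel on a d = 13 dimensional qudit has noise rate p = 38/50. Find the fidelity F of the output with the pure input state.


F = (1-p) + p/d
= (1 - 0.7600) + 0.7600/13
= 0.2400 + 0.0585
= 0.2985

0.2985


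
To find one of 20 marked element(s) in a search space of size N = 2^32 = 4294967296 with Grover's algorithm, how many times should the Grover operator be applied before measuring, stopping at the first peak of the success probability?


After j Grover iterations the success probability is P(j) = sin^2((2j+1)*theta), where sin(theta) = sqrt(k/N).
N = 2^32 = 4294967296, k = 20
sin(theta) = sqrt(k/N) = 6.82393792e-05
theta = arcsin(sqrt(k/N)) = 6.823937925e-05 rad
P(j) reaches its first maximum when (2j+1)*theta is as close as possible to pi/2, i.e. j = round(pi/(4*theta) - 1/2).
pi/(4*theta) - 1/2 = 11508.9564
(For comparison, the common estimate pi/4 * sqrt(N/k) = 11509.4565; the exact maximiser is used here.)
Optimal iterations = 11509

11509


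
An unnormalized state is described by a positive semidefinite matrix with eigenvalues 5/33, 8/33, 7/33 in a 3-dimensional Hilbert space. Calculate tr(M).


tr(M) = sum of eigenvalues
= 5/33 + 8/33 + 7/33
= 20/33
= 0.6061

0.6061


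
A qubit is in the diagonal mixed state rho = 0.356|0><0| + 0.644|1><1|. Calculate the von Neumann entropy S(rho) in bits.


S = -p*log2(p) - (1-p)*log2(1-p)
p = 0.3560, 1-p = 0.6440
= -0.3560 * log2(0.3560) - 0.6440 * log2(0.6440)
= -(-0.5305) - (-0.4089)
= 0.9393

0.9393


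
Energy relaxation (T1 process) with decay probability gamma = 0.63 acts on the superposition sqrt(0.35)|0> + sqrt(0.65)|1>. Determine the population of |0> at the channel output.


For amplitude damping with parameter gamma on state sqrt(a)|0> + sqrt(b)|1>:
alpha^2 = 0.35, beta^2 = 0.65
P(|0>) = alpha^2 + gamma * beta^2
= 0.35 + 0.63 * 0.65
= 0.35 + 0.4095
= 0.7595

0.7595


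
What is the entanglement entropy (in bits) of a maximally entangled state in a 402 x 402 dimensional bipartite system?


For a maximally entangled state in d x d:
S = log2(d) = log2(402)
= 8.6511

8.6511


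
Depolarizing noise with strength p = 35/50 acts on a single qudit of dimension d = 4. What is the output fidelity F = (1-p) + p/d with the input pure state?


F = (1-p) + p/d
= (1 - 0.7000) + 0.7000/4
= 0.3000 + 0.1750
= 0.4750

0.4750


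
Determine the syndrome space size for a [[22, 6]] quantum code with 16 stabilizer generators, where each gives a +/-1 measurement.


Each stabilizer generator gives a binary (+1 or -1) measurement outcome.
With 16 independent generators:
Total syndromes = 2^16
= 65536

65536


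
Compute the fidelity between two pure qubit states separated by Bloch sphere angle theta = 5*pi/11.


For states separated by angle theta on Bloch sphere:
F = cos^2(theta/2)
theta = 5*pi/11 = 1.4280
theta/2 = 0.7140
cos(theta/2) = 0.7557
F = 0.5712

0.5712


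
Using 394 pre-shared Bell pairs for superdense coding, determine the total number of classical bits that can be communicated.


Superdense coding allows 2 classical bits per shared entangled pair.
394 pair(s) -> 2 * 394 = 788 classical bits

788


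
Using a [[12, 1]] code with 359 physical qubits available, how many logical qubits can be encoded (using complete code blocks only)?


Each code block uses 12 physical qubits for 1 logical qubit(s).
Number of complete blocks = floor(359 / 12) = 29
Logical qubits = 29 * 1
= 29

29


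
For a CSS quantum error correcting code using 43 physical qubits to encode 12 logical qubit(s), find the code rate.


Code rate R = k/n
= 12/43
= 0.2791

0.2791


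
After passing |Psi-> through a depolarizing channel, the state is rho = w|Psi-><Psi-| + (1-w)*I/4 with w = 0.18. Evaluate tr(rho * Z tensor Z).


|Psi-> = (|01> - |10>)/sqrt(2)
For the pure Bell state, <Z_A Z_B> = -1 (Bell-state Pauli correlator).
The maximally-mixed part I/4 has tr(I/4 * P tensor P) = 0 for any traceless Pauli P.
So <Z_A Z_B>_rho = w * (-1) + (1 - w) * 0
= 0.18 * (-1)
= -0.1800

-0.1800


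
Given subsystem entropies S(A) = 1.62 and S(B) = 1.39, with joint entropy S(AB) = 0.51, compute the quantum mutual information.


I(A:B) = S(A) + S(B) - S(AB)
= 1.62 + 1.39 - 0.51
= 2.5000

2.5000


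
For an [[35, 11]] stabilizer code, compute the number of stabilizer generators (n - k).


For an [[n,k]] stabilizer code:
Number of stabilizer generators = n - k
= 35 - 11
= 24

24


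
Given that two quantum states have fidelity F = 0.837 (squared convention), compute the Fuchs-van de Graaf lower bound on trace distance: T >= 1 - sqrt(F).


Fuchs-van de Graaf (squared-fidelity convention): 1 - sqrt(F) <= T <= sqrt(1 - F).
Lower bound: T >= 1 - sqrt(F)
sqrt(F) = sqrt(0.837) = 0.9149
T >= 1 - 0.9149
T >= 0.0851

0.0851


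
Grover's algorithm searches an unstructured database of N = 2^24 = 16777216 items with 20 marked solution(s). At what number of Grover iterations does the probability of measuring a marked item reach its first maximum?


After j Grover iterations the success probability is P(j) = sin^2((2j+1)*theta), where sin(theta) = sqrt(k/N).
N = 2^24 = 16777216, k = 20
sin(theta) = sqrt(k/N) = 0.001091830067
theta = arcsin(sqrt(k/N)) = 0.001091830284 rad
P(j) reaches its first maximum when (2j+1)*theta is as close as possible to pi/2, i.e. j = round(pi/(4*theta) - 1/2).
pi/(4*theta) - 1/2 = 718.8409
(For comparison, the common estimate pi/4 * sqrt(N/k) = 719.3410; the exact maximiser is used here.)
Optimal iterations = 719

719


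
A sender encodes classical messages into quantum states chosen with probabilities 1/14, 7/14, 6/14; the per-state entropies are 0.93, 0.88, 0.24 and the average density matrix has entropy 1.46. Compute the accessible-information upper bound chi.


chi = S(rho) - sum_i p_i * S(rho_i)
Weighted entropy = 1/14 * 0.93 + 7/14 * 0.88 + 6/14 * 0.24
= 0.6093
chi = 1.46 - 0.6093
= 0.8507

0.8507


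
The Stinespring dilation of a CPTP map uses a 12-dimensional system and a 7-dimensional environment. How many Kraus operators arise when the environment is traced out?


Tracing out the environment in an orthonormal basis {|i>_E} gives Kraus operators K_i = <i|_E U |0>_E.
Number of Kraus operators = dim(H_env) = d_env
= 7

7


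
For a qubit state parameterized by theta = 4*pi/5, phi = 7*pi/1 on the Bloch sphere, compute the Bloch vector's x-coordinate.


theta = 2.5133, phi = 21.9911
r_x = sin(theta)*cos(phi) = 0.5878 * -1.0000
r_x = -0.5878

-0.5878


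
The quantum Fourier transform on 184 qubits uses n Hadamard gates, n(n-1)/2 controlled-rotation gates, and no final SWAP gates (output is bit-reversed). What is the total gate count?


Hadamard gates: 184
Controlled rotations: n*(n-1)/2 = 184*183/2 = 16836
SWAP gates: 0 (omitted)
Total = 184 + 16836
= 17020

17020


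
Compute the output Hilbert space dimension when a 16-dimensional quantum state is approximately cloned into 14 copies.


Output space = H^(tensor 14) where dim(H) = 16
dim = 16^14
= 256 (after 2 factors)
= 4096 (after 3 factors)
= 65536 (after 4 factors)
= 1048576 (after 5 factors)
= 16777216 (after 6 factors)
= 268435456 (after 7 factors)
= 4294967296 (after 8 factors)
= 68719476736 (after 9 factors)
= 1099511627776 (after 10 factors)
= 17592186044416 (after 11 factors)
= 281474976710656 (after 12 factors)
= 4503599627370496 (after 13 factors)
= 72057594037927936 (after 14 factors)
= 72057594037927936

72057594037927936


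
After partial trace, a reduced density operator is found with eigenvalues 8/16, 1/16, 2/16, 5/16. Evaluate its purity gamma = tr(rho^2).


tr(rho^2) = sum of eigenvalues squared
= (8/16)^2 + (1/16)^2 + (2/16)^2 + (5/16)^2
= (64 + 1 + 4 + 25) / 256
= 94/256
= 0.3672

0.3672


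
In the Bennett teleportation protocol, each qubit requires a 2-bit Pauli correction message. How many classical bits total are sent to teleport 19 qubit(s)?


Quantum teleportation requires 2 classical bits per qubit teleported.
19 qubit(s) -> 2 * 19 = 38 classical bits

38


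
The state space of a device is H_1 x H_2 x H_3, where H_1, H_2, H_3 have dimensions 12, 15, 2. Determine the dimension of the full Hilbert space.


dim(H_1 x H_2 x H_3) = 12 * 15 * 2
= 180 * 2
= 360

360


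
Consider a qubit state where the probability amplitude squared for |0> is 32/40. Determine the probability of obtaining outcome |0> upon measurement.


|alpha|^2 = 32/40 = 0.8000
|beta|^2 = 1 - 32/40 = 8/40 = 0.2000
P(|0>) = |alpha|^2 = 0.8000

0.8000


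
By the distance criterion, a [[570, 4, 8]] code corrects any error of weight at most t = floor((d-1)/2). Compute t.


Code parameters: [[570, 4, 8]], distance d = 8.
Number of correctable errors = floor((d-1)/2)
= floor((8 - 1)/2)
= floor(7/2)
= 3

3


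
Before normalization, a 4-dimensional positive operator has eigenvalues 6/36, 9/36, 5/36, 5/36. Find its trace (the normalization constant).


tr(M) = sum of eigenvalues
= 6/36 + 9/36 + 5/36 + 5/36
= 25/36
= 0.6944

0.6944


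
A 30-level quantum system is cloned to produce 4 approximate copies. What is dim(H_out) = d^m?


Output space = H^(tensor 4) where dim(H) = 30
dim = 30^4
= 900 (after 2 factors)
= 27000 (after 3 factors)
= 810000 (after 4 factors)
= 810000

810000


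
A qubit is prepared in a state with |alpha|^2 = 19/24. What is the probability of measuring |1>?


|alpha|^2 = 19/24 = 0.7917
|beta|^2 = 1 - 19/24 = 5/24 = 0.2083
P(|1>) = |beta|^2 = 0.2083

0.2083


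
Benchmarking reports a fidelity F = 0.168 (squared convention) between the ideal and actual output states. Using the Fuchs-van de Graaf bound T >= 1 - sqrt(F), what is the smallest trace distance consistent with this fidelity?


Fuchs-van de Graaf (squared-fidelity convention): 1 - sqrt(F) <= T <= sqrt(1 - F).
Lower bound: T >= 1 - sqrt(F)
sqrt(F) = sqrt(0.168) = 0.4099
T >= 1 - 0.4099
T >= 0.5901

0.5901


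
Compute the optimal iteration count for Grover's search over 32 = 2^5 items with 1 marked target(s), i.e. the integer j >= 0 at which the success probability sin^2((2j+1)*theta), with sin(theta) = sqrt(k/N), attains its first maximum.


After j Grover iterations the success probability is P(j) = sin^2((2j+1)*theta), where sin(theta) = sqrt(k/N).
N = 2^5 = 32, k = 1
sin(theta) = sqrt(k/N) = 0.1767766953
theta = arcsin(sqrt(k/N)) = 0.1777106008 rad
P(j) reaches its first maximum when (2j+1)*theta is as close as possible to pi/2, i.e. j = round(pi/(4*theta) - 1/2).
pi/(4*theta) - 1/2 = 3.9195
(For comparison, the common estimate pi/4 * sqrt(N/k) = 4.4429; the exact maximiser is used here.)
Optimal iterations = 4

4


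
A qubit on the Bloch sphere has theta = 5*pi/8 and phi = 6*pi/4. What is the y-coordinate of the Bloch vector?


theta = 1.9635, phi = 4.7124
r_y = sin(theta)*sin(phi) = 0.9239 * -1.0000
r_y = -0.9239

-0.9239


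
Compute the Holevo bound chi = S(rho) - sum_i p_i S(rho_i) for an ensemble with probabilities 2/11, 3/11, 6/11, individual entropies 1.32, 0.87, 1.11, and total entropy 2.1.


chi = S(rho) - sum_i p_i * S(rho_i)
Weighted entropy = 2/11 * 1.32 + 3/11 * 0.87 + 6/11 * 1.11
= 1.0827
chi = 2.1 - 1.0827
= 1.0173

1.0173


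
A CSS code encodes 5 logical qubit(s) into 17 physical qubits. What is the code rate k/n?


Code rate R = k/n
= 5/17
= 0.2941

0.2941


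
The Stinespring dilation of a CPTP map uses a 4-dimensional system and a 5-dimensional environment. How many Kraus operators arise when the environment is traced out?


Tracing out the environment in an orthonormal basis {|i>_E} gives Kraus operators K_i = <i|_E U |0>_E.
Number of Kraus operators = dim(H_env) = d_env
= 5

5


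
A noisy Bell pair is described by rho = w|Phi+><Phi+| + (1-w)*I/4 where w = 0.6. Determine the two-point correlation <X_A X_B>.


|Phi+> = (|00> + |11>)/sqrt(2)
For the pure Bell state, <X_A X_B> = +1 (Bell-state Pauli correlator).
The maximally-mixed part I/4 has tr(I/4 * P tensor P) = 0 for any traceless Pauli P.
So <X_A X_B>_rho = w * (+1) + (1 - w) * 0
= 0.6 * (+1)
= 0.6000

0.6000


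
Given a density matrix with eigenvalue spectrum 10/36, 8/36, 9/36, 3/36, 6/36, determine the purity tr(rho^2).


tr(rho^2) = sum of eigenvalues squared
= (10/36)^2 + (8/36)^2 + (9/36)^2 + (3/36)^2 + (6/36)^2
= (100 + 64 + 81 + 9 + 36) / 1296
= 290/1296
= 0.2238

0.2238


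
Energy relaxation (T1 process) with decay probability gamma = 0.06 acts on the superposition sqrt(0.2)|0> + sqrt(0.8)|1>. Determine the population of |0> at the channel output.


For amplitude damping with parameter gamma on state sqrt(a)|0> + sqrt(b)|1>:
alpha^2 = 0.2, beta^2 = 0.8
P(|0>) = alpha^2 + gamma * beta^2
= 0.2 + 0.06 * 0.8
= 0.2 + 0.0480
= 0.2480

0.2480


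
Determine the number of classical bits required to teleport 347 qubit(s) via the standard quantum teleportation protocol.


Quantum teleportation requires 2 classical bits per qubit teleported.
347 qubit(s) -> 2 * 347 = 694 classical bits

694


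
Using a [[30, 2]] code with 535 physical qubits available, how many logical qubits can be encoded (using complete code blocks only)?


Each code block uses 30 physical qubits for 2 logical qubit(s).
Number of complete blocks = floor(535 / 30) = 17
Logical qubits = 17 * 2
= 34

34


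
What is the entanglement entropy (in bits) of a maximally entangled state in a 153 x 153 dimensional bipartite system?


For a maximally entangled state in d x d:
S = log2(d) = log2(153)
= 7.2574

7.2574


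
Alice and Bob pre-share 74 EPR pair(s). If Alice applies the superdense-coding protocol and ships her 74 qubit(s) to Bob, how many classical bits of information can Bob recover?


Superdense coding allows 2 classical bits per shared entangled pair.
74 pair(s) -> 2 * 74 = 148 classical bits

148


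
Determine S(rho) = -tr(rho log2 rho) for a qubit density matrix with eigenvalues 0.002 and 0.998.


S = -p*log2(p) - (1-p)*log2(1-p)
p = 0.0020, 1-p = 0.9980
= -0.0020 * log2(0.0020) - 0.9980 * log2(0.9980)
= -(-0.0179) - (-0.0029)
= 0.0208

0.0208


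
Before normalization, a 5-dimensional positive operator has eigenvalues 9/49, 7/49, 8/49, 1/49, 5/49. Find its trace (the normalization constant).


tr(M) = sum of eigenvalues
= 9/49 + 7/49 + 8/49 + 1/49 + 5/49
= 30/49
= 0.6122

0.6122


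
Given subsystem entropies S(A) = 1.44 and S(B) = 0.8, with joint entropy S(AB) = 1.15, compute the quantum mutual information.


I(A:B) = S(A) + S(B) - S(AB)
= 1.44 + 0.8 - 1.15
= 1.0900

1.0900


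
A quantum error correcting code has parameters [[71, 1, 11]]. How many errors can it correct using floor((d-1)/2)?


Code parameters: [[71, 1, 11]], distance d = 11.
Number of correctable errors = floor((d-1)/2)
= floor((11 - 1)/2)
= floor(10/2)
= 5

5


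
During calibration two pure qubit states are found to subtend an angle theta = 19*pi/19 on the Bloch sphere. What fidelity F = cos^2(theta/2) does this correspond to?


For states separated by angle theta on Bloch sphere:
F = cos^2(theta/2)
theta = 19*pi/19 = 3.1416
theta/2 = 1.5708
cos(theta/2) = 0.0000
F = 0.0000

0.0000


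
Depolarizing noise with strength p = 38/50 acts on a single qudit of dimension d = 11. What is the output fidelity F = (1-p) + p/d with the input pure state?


F = (1-p) + p/d
= (1 - 0.7600) + 0.7600/11
= 0.2400 + 0.0691
= 0.3091

0.3091


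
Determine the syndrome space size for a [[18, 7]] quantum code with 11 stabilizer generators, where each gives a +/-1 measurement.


Each stabilizer generator gives a binary (+1 or -1) measurement outcome.
With 11 independent generators:
Total syndromes = 2^11
= 2048

2048


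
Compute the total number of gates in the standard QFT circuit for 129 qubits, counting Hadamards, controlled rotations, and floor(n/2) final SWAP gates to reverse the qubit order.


Hadamard gates: 129
Controlled rotations: n*(n-1)/2 = 129*128/2 = 8256
SWAP gates: floor(n/2) = floor(129/2) = 64
Total = 129 + 8256 + 64
= 8449

8449


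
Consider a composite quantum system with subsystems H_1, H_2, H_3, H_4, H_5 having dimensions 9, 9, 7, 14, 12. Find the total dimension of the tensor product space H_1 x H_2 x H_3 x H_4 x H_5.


dim(H_1 x H_2 x H_3 x H_4 x H_5) = 9 * 9 * 7 * 14 * 12
= 81 * 7 * 14 * 12
= 567 * 14 * 12
= 7938 * 12
= 95256

95256


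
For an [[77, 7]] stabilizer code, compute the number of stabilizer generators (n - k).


For an [[n,k]] stabilizer code:
Number of stabilizer generators = n - k
= 77 - 7
= 70

70


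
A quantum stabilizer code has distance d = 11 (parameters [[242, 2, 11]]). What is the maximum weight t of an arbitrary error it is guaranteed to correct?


Code parameters: [[242, 2, 11]], distance d = 11.
Number of correctable errors = floor((d-1)/2)
= floor((11 - 1)/2)
= floor(10/2)
= 5

5
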